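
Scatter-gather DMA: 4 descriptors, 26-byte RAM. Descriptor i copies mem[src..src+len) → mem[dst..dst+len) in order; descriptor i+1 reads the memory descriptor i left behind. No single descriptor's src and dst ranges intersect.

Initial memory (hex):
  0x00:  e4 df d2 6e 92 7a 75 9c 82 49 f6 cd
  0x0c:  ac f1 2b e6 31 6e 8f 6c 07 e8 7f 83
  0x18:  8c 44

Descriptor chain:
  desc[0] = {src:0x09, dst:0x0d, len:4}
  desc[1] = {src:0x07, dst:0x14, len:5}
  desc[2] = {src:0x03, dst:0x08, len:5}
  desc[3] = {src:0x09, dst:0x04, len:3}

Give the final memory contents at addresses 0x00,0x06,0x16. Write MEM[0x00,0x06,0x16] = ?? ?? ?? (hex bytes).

MEM[0x00,0x06,0x16] = e4 75 49

[0] 0x09->0x0d len=4 : 49 f6 cd ac
[1] 0x07->0x14 len=5 : 9c 82 49 f6 cd
[2] 0x03->0x08 len=5 : 6e 92 7a 75 9c
[3] 0x09->0x04 len=3 : 92 7a 75
query mem[0x00]=0xe4, mem[0x06]=0x75, mem[0x16]=0x49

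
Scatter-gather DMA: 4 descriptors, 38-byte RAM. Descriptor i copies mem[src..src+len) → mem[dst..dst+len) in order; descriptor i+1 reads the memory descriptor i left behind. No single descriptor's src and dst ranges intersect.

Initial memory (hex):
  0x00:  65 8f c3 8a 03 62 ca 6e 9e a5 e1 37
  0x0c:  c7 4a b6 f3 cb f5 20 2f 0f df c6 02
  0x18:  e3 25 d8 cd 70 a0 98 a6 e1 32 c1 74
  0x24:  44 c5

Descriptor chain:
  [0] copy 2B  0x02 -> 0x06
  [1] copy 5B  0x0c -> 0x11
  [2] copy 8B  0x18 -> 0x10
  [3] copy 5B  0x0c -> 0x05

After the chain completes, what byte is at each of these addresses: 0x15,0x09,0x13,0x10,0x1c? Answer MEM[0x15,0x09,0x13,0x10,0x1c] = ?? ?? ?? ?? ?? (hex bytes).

MEM[0x15,0x09,0x13,0x10,0x1c] = a0 e3 cd e3 70

[0] 0x02->0x06 len=2 : c3 8a
[1] 0x0c->0x11 len=5 : c7 4a b6 f3 cb
[2] 0x18->0x10 len=8 : e3 25 d8 cd 70 a0 98 a6
[3] 0x0c->0x05 len=5 : c7 4a b6 f3 e3
query mem[0x15]=0xa0, mem[0x09]=0xe3, mem[0x13]=0xcd, mem[0x10]=0xe3, mem[0x1c]=0x70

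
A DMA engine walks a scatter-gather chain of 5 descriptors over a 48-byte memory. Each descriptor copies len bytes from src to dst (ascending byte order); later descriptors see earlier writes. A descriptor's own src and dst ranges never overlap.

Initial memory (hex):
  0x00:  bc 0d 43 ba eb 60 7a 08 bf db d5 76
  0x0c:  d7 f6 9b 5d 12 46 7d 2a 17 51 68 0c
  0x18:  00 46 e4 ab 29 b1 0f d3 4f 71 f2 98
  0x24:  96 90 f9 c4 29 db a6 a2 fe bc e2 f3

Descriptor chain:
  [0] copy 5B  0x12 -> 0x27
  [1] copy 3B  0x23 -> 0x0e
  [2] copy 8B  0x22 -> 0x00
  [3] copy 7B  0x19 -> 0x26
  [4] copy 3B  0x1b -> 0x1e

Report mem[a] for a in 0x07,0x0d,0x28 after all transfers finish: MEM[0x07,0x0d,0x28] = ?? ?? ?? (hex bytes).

#0 dst[0x27+5] := {0x7d,0x2a,0x17,0x51,0x68}
#1 dst[0x0e+3] := {0x98,0x96,0x90}
#2 dst[0x00+8] := {0xf2,0x98,0x96,0x90,0xf9,0x7d,0x2a,0x17}
#3 dst[0x26+7] := {0x46,0xe4,0xab,0x29,0xb1,0x0f,0xd3}
#4 dst[0x1e+3] := {0xab,0x29,0xb1}
query mem[0x07]=0x17, mem[0x0d]=0xf6, mem[0x28]=0xab

MEM[0x07,0x0d,0x28] = 17 f6 ab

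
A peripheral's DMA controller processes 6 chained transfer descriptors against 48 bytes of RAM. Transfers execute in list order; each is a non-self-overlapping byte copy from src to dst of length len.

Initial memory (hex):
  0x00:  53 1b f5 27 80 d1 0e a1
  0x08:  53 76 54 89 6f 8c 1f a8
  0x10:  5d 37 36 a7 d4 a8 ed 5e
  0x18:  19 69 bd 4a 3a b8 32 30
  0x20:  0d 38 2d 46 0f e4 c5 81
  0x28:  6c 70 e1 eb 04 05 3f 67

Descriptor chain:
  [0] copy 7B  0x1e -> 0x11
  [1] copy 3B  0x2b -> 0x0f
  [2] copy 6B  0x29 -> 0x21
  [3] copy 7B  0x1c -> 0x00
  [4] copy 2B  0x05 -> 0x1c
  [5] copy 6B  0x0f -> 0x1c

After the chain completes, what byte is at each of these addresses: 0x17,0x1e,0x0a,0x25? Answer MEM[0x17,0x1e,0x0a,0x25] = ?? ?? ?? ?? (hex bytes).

#0 dst[0x11+7] := {0x32,0x30,0x0d,0x38,0x2d,0x46,0x0f}
#1 dst[0x0f+3] := {0xeb,0x04,0x05}
#2 dst[0x21+6] := {0x70,0xe1,0xeb,0x04,0x05,0x3f}
#3 dst[0x00+7] := {0x3a,0xb8,0x32,0x30,0x0d,0x70,0xe1}
#4 dst[0x1c+2] := {0x70,0xe1}
#5 dst[0x1c+6] := {0xeb,0x04,0x05,0x30,0x0d,0x38}
query mem[0x17]=0x0f, mem[0x1e]=0x05, mem[0x0a]=0x54, mem[0x25]=0x05

MEM[0x17,0x1e,0x0a,0x25] = 0f 05 54 05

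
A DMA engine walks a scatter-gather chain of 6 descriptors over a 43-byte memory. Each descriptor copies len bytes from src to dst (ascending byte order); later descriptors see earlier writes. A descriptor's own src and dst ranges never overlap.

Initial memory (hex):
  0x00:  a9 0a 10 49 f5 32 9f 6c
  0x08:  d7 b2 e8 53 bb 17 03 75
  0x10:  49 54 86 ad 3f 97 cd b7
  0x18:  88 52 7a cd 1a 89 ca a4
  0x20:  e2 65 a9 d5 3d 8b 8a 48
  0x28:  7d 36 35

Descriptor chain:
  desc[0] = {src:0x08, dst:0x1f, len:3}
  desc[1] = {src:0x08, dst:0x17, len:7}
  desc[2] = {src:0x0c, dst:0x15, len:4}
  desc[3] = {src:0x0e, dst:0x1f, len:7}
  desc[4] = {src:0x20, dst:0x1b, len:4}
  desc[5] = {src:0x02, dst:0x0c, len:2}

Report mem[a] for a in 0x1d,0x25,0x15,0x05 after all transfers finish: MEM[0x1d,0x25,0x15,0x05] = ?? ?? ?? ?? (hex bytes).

MEM[0x1d,0x25,0x15,0x05] = 54 3f bb 32

D0: mem[0x1f..0x21] <- [d7 b2 e8]
D1: mem[0x17..0x1d] <- [d7 b2 e8 53 bb 17 03]
D2: mem[0x15..0x18] <- [bb 17 03 75]
D3: mem[0x1f..0x25] <- [03 75 49 54 86 ad 3f]
D4: mem[0x1b..0x1e] <- [75 49 54 86]
D5: mem[0x0c..0x0d] <- [10 49]
query mem[0x1d]=0x54, mem[0x25]=0x3f, mem[0x15]=0xbb, mem[0x05]=0x32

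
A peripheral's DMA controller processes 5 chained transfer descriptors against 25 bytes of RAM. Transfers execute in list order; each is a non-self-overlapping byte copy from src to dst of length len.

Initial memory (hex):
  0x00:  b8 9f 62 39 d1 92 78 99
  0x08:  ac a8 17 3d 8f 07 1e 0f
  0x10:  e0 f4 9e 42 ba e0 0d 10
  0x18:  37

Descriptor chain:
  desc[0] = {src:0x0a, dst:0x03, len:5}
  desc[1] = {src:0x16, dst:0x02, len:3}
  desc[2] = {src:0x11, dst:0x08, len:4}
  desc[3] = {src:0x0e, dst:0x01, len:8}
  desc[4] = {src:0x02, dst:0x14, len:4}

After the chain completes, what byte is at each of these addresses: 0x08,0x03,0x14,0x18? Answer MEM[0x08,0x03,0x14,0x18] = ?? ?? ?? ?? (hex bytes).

MEM[0x08,0x03,0x14,0x18] = e0 e0 0f 37

#0 dst[0x03+5] := {0x17,0x3d,0x8f,0x07,0x1e}
#1 dst[0x02+3] := {0x0d,0x10,0x37}
#2 dst[0x08+4] := {0xf4,0x9e,0x42,0xba}
#3 dst[0x01+8] := {0x1e,0x0f,0xe0,0xf4,0x9e,0x42,0xba,0xe0}
#4 dst[0x14+4] := {0x0f,0xe0,0xf4,0x9e}
query mem[0x08]=0xe0, mem[0x03]=0xe0, mem[0x14]=0x0f, mem[0x18]=0x37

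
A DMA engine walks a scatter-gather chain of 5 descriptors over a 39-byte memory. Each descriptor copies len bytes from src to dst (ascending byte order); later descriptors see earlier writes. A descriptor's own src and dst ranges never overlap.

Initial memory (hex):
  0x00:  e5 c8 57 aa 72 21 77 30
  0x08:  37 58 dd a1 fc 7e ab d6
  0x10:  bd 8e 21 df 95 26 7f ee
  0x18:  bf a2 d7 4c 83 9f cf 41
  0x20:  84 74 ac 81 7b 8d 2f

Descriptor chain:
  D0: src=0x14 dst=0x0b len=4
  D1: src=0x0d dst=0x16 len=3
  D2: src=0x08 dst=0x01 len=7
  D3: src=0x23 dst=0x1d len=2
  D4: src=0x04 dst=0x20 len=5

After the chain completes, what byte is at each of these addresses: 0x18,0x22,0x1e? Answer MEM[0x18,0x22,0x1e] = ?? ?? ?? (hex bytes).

MEM[0x18,0x22,0x1e] = d6 7f 7b

  after D0: wrote 4B at 0x0b = 95267fee
  after D1: wrote 3B at 0x16 = 7feed6
  after D2: wrote 7B at 0x01 = 3758dd95267fee
  after D3: wrote 2B at 0x1d = 817b
  after D4: wrote 5B at 0x20 = 95267fee37
query mem[0x18]=0xd6, mem[0x22]=0x7f, mem[0x1e]=0x7b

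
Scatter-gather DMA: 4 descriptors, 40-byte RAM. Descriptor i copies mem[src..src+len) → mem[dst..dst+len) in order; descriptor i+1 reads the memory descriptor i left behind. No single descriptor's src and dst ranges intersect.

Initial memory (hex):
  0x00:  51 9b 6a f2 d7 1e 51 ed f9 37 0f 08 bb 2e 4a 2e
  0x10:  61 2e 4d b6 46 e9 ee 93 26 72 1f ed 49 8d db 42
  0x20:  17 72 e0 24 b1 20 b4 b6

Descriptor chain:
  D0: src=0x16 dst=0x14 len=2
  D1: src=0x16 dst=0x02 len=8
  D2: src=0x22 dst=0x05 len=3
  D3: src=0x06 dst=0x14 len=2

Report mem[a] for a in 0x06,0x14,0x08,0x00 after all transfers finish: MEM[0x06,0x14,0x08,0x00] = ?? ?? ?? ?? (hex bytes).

MEM[0x06,0x14,0x08,0x00] = 24 24 49 51

[0] 0x16->0x14 len=2 : ee 93
[1] 0x16->0x02 len=8 : ee 93 26 72 1f ed 49 8d
[2] 0x22->0x05 len=3 : e0 24 b1
[3] 0x06->0x14 len=2 : 24 b1
query mem[0x06]=0x24, mem[0x14]=0x24, mem[0x08]=0x49, mem[0x00]=0x51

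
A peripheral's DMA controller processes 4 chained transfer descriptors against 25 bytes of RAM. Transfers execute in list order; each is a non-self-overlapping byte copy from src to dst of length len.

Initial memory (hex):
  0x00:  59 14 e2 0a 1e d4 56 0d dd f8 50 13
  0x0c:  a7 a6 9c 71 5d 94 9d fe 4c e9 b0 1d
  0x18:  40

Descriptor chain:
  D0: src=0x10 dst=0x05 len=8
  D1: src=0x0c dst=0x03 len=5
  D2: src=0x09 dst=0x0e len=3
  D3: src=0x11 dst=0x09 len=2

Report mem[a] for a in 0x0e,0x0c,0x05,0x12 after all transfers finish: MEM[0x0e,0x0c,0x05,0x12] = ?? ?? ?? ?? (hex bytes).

MEM[0x0e,0x0c,0x05,0x12] = 4c 1d 9c 9d

[0] 0x10->0x05 len=8 : 5d 94 9d fe 4c e9 b0 1d
[1] 0x0c->0x03 len=5 : 1d a6 9c 71 5d
[2] 0x09->0x0e len=3 : 4c e9 b0
[3] 0x11->0x09 len=2 : 94 9d
query mem[0x0e]=0x4c, mem[0x0c]=0x1d, mem[0x05]=0x9c, mem[0x12]=0x9d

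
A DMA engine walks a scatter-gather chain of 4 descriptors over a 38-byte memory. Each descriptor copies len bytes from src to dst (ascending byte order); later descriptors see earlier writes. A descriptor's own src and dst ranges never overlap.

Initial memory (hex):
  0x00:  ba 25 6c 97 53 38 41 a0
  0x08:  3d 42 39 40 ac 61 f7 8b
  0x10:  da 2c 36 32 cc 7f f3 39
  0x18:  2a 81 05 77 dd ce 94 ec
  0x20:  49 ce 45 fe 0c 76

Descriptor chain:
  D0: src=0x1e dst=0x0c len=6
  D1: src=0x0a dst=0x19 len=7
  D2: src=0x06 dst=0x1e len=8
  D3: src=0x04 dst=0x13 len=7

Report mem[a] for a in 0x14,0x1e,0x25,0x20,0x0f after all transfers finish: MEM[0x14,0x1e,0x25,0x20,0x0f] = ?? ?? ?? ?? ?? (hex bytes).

MEM[0x14,0x1e,0x25,0x20,0x0f] = 38 41 ec 3d ce

  after D0: wrote 6B at 0x0c = 94ec49ce45fe
  after D1: wrote 7B at 0x19 = 394094ec49ce45
  after D2: wrote 8B at 0x1e = 41a03d42394094ec
  after D3: wrote 7B at 0x13 = 533841a03d4239
query mem[0x14]=0x38, mem[0x1e]=0x41, mem[0x25]=0xec, mem[0x20]=0x3d, mem[0x0f]=0xce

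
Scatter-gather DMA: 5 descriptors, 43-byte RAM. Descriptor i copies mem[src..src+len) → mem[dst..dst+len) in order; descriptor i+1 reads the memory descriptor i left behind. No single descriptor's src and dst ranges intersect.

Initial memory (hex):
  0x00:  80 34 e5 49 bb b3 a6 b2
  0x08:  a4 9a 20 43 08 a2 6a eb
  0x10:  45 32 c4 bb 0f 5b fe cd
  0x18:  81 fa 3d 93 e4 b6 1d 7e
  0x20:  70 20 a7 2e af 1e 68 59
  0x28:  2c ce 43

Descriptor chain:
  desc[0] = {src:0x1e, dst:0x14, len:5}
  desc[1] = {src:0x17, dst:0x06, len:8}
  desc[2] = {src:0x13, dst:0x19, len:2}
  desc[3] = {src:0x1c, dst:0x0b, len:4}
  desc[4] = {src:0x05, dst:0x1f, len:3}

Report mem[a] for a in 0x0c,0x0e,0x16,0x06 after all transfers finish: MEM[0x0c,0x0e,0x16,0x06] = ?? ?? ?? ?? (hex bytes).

MEM[0x0c,0x0e,0x16,0x06] = b6 7e 70 20

[0] 0x1e->0x14 len=5 : 1d 7e 70 20 a7
[1] 0x17->0x06 len=8 : 20 a7 fa 3d 93 e4 b6 1d
[2] 0x13->0x19 len=2 : bb 1d
[3] 0x1c->0x0b len=4 : e4 b6 1d 7e
[4] 0x05->0x1f len=3 : b3 20 a7
query mem[0x0c]=0xb6, mem[0x0e]=0x7e, mem[0x16]=0x70, mem[0x06]=0x20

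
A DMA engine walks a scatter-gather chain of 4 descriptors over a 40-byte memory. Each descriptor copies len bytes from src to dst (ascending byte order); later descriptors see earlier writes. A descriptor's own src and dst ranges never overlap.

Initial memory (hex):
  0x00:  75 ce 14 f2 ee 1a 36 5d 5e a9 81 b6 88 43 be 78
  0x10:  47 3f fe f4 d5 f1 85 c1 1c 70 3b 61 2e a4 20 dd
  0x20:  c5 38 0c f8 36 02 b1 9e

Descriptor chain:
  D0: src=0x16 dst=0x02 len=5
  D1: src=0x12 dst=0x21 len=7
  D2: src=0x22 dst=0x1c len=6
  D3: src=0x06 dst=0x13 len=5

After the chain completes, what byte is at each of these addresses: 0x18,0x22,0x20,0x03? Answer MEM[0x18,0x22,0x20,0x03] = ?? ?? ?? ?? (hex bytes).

MEM[0x18,0x22,0x20,0x03] = 1c f4 c1 c1

#0 dst[0x02+5] := {0x85,0xc1,0x1c,0x70,0x3b}
#1 dst[0x21+7] := {0xfe,0xf4,0xd5,0xf1,0x85,0xc1,0x1c}
#2 dst[0x1c+6] := {0xf4,0xd5,0xf1,0x85,0xc1,0x1c}
#3 dst[0x13+5] := {0x3b,0x5d,0x5e,0xa9,0x81}
query mem[0x18]=0x1c, mem[0x22]=0xf4, mem[0x20]=0xc1, mem[0x03]=0xc1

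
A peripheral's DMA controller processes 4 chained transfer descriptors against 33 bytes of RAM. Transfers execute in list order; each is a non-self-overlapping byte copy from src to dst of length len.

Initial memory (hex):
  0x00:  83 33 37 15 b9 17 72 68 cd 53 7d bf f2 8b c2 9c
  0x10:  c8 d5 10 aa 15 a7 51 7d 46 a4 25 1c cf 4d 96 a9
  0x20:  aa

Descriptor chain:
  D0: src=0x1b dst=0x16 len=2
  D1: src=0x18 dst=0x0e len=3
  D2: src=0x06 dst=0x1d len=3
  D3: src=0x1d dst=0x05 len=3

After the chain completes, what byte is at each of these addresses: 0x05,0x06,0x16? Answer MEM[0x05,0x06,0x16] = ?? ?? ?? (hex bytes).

MEM[0x05,0x06,0x16] = 72 68 1c

#0 dst[0x16+2] := {0x1c,0xcf}
#1 dst[0x0e+3] := {0x46,0xa4,0x25}
#2 dst[0x1d+3] := {0x72,0x68,0xcd}
#3 dst[0x05+3] := {0x72,0x68,0xcd}
query mem[0x05]=0x72, mem[0x06]=0x68, mem[0x16]=0x1c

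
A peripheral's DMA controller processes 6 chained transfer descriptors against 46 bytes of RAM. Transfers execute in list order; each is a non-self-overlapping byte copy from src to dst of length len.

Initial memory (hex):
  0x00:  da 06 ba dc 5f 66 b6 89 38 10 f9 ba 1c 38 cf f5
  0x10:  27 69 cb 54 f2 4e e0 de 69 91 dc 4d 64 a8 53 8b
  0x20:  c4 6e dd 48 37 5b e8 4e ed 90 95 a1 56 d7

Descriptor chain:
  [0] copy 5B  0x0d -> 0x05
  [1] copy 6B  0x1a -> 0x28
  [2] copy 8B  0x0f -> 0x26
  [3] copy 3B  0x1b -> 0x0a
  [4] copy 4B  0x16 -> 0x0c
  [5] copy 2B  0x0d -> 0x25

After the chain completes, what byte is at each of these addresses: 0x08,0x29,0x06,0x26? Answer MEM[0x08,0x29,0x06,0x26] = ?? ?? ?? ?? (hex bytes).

#0 dst[0x05+5] := {0x38,0xcf,0xf5,0x27,0x69}
#1 dst[0x28+6] := {0xdc,0x4d,0x64,0xa8,0x53,0x8b}
#2 dst[0x26+8] := {0xf5,0x27,0x69,0xcb,0x54,0xf2,0x4e,0xe0}
#3 dst[0x0a+3] := {0x4d,0x64,0xa8}
#4 dst[0x0c+4] := {0xe0,0xde,0x69,0x91}
#5 dst[0x25+2] := {0xde,0x69}
query mem[0x08]=0x27, mem[0x29]=0xcb, mem[0x06]=0xcf, mem[0x26]=0x69

MEM[0x08,0x29,0x06,0x26] = 27 cb cf 69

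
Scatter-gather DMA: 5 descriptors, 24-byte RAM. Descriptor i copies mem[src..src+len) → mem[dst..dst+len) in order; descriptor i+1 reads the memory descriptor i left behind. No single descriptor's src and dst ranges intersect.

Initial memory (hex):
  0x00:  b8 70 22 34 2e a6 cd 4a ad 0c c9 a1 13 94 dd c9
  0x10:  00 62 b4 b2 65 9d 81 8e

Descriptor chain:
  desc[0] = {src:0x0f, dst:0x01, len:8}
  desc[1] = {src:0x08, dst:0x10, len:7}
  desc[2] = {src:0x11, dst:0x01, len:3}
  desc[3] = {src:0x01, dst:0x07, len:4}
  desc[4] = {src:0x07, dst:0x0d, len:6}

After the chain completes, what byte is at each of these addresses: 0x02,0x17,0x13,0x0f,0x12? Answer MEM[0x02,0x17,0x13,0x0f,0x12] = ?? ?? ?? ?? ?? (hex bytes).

MEM[0x02,0x17,0x13,0x0f,0x12] = c9 8e a1 a1 13

#0 dst[0x01+8] := {0xc9,0x00,0x62,0xb4,0xb2,0x65,0x9d,0x81}
#1 dst[0x10+7] := {0x81,0x0c,0xc9,0xa1,0x13,0x94,0xdd}
#2 dst[0x01+3] := {0x0c,0xc9,0xa1}
#3 dst[0x07+4] := {0x0c,0xc9,0xa1,0xb4}
#4 dst[0x0d+6] := {0x0c,0xc9,0xa1,0xb4,0xa1,0x13}
query mem[0x02]=0xc9, mem[0x17]=0x8e, mem[0x13]=0xa1, mem[0x0f]=0xa1, mem[0x12]=0x13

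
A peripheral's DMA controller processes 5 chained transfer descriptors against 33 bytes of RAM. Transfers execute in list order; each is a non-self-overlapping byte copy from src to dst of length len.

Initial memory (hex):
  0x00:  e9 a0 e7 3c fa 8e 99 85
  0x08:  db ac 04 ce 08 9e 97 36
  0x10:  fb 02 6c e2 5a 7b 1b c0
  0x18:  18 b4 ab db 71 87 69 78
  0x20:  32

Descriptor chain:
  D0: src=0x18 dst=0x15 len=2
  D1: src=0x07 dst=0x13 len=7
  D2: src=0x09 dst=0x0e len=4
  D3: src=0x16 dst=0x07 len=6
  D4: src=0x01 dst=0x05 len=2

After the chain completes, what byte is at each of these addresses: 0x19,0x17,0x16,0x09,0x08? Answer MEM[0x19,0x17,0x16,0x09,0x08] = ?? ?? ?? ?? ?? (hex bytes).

D0: mem[0x15..0x16] <- [18 b4]
D1: mem[0x13..0x19] <- [85 db ac 04 ce 08 9e]
D2: mem[0x0e..0x11] <- [ac 04 ce 08]
D3: mem[0x07..0x0c] <- [04 ce 08 9e ab db]
D4: mem[0x05..0x06] <- [a0 e7]
query mem[0x19]=0x9e, mem[0x17]=0xce, mem[0x16]=0x04, mem[0x09]=0x08, mem[0x08]=0xce

MEM[0x19,0x17,0x16,0x09,0x08] = 9e ce 04 08 ce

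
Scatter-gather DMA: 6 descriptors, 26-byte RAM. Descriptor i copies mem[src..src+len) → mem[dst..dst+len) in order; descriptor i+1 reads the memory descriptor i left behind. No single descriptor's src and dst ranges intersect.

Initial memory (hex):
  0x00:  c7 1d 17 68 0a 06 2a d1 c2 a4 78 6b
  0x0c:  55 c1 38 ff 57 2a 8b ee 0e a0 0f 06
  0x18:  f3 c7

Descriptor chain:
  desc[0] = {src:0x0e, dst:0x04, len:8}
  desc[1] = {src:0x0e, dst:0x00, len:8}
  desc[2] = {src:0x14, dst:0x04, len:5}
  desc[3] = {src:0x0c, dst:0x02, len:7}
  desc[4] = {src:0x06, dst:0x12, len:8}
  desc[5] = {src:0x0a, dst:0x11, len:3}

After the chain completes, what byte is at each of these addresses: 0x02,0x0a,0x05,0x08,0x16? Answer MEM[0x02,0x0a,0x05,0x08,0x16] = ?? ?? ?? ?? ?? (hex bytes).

D0: mem[0x04..0x0b] <- [38 ff 57 2a 8b ee 0e a0]
D1: mem[0x00..0x07] <- [38 ff 57 2a 8b ee 0e a0]
D2: mem[0x04..0x08] <- [0e a0 0f 06 f3]
D3: mem[0x02..0x08] <- [55 c1 38 ff 57 2a 8b]
D4: mem[0x12..0x19] <- [57 2a 8b ee 0e a0 55 c1]
D5: mem[0x11..0x13] <- [0e a0 55]
query mem[0x02]=0x55, mem[0x0a]=0x0e, mem[0x05]=0xff, mem[0x08]=0x8b, mem[0x16]=0x0e

MEM[0x02,0x0a,0x05,0x08,0x16] = 55 0e ff 8b 0e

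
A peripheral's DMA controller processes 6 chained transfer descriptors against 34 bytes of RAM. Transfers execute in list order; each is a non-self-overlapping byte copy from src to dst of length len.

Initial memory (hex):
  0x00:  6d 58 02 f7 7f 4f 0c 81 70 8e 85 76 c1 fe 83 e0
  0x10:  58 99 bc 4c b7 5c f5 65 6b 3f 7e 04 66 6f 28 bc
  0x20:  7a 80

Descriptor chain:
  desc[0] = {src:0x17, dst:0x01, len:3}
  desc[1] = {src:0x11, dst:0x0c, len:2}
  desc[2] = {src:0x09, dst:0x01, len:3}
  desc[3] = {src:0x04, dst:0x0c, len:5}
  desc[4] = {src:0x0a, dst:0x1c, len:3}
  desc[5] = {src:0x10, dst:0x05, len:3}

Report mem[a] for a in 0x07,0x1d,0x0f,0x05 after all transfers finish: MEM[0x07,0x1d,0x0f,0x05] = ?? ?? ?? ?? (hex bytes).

D0: mem[0x01..0x03] <- [65 6b 3f]
D1: mem[0x0c..0x0d] <- [99 bc]
D2: mem[0x01..0x03] <- [8e 85 76]
D3: mem[0x0c..0x10] <- [7f 4f 0c 81 70]
D4: mem[0x1c..0x1e] <- [85 76 7f]
D5: mem[0x05..0x07] <- [70 99 bc]
query mem[0x07]=0xbc, mem[0x1d]=0x76, mem[0x0f]=0x81, mem[0x05]=0x70

MEM[0x07,0x1d,0x0f,0x05] = bc 76 81 70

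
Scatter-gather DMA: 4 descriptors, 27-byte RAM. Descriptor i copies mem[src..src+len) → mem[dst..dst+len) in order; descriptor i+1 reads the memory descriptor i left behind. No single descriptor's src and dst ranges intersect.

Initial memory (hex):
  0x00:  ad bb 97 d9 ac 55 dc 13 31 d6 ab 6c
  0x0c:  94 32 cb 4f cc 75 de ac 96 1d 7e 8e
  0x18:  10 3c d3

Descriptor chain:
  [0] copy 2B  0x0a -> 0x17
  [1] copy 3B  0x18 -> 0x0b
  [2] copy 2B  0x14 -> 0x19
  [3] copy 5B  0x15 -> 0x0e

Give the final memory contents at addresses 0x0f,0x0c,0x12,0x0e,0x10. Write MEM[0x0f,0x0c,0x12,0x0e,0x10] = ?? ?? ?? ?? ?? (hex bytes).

[0] 0x0a->0x17 len=2 : ab 6c
[1] 0x18->0x0b len=3 : 6c 3c d3
[2] 0x14->0x19 len=2 : 96 1d
[3] 0x15->0x0e len=5 : 1d 7e ab 6c 96
query mem[0x0f]=0x7e, mem[0x0c]=0x3c, mem[0x12]=0x96, mem[0x0e]=0x1d, mem[0x10]=0xab

MEM[0x0f,0x0c,0x12,0x0e,0x10] = 7e 3c 96 1d ab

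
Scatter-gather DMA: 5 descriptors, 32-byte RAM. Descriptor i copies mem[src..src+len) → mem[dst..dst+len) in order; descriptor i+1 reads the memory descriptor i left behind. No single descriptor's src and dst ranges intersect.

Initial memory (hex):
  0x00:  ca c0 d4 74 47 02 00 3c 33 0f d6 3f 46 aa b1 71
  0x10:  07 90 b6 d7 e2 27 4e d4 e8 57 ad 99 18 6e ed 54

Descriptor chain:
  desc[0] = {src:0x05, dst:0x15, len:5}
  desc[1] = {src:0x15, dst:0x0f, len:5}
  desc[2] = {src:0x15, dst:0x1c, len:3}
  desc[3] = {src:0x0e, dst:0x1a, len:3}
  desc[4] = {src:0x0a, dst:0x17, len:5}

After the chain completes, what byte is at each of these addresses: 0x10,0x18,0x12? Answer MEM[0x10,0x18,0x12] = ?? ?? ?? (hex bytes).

MEM[0x10,0x18,0x12] = 00 3f 33

D0: mem[0x15..0x19] <- [02 00 3c 33 0f]
D1: mem[0x0f..0x13] <- [02 00 3c 33 0f]
D2: mem[0x1c..0x1e] <- [02 00 3c]
D3: mem[0x1a..0x1c] <- [b1 02 00]
D4: mem[0x17..0x1b] <- [d6 3f 46 aa b1]
query mem[0x10]=0x00, mem[0x18]=0x3f, mem[0x12]=0x33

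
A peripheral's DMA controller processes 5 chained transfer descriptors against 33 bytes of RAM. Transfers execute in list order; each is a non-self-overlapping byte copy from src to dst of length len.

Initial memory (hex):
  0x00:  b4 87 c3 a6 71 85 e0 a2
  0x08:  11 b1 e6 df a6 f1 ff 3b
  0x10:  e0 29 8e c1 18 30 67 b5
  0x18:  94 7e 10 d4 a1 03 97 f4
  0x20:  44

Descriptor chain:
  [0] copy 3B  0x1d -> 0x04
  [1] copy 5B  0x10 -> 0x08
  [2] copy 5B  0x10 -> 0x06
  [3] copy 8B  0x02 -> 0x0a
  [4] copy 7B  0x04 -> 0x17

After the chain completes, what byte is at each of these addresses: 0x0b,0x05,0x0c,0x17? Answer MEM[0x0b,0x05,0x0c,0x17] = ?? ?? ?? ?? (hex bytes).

MEM[0x0b,0x05,0x0c,0x17] = a6 97 03 03

[0] 0x1d->0x04 len=3 : 03 97 f4
[1] 0x10->0x08 len=5 : e0 29 8e c1 18
[2] 0x10->0x06 len=5 : e0 29 8e c1 18
[3] 0x02->0x0a len=8 : c3 a6 03 97 e0 29 8e c1
[4] 0x04->0x17 len=7 : 03 97 e0 29 8e c1 c3
query mem[0x0b]=0xa6, mem[0x05]=0x97, mem[0x0c]=0x03, mem[0x17]=0x03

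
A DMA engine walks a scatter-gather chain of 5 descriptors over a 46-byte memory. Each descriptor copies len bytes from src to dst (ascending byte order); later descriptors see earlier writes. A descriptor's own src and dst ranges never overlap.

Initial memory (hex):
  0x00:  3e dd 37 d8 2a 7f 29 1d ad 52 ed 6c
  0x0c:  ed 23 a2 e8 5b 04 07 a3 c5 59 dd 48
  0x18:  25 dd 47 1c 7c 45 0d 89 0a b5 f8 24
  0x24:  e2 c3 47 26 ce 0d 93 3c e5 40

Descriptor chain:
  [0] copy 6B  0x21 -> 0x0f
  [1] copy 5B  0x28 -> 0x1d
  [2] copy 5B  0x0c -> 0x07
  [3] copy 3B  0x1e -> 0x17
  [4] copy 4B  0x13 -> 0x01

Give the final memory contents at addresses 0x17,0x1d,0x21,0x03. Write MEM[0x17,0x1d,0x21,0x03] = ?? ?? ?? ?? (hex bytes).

#0 dst[0x0f+6] := {0xb5,0xf8,0x24,0xe2,0xc3,0x47}
#1 dst[0x1d+5] := {0xce,0x0d,0x93,0x3c,0xe5}
#2 dst[0x07+5] := {0xed,0x23,0xa2,0xb5,0xf8}
#3 dst[0x17+3] := {0x0d,0x93,0x3c}
#4 dst[0x01+4] := {0xc3,0x47,0x59,0xdd}
query mem[0x17]=0x0d, mem[0x1d]=0xce, mem[0x21]=0xe5, mem[0x03]=0x59

MEM[0x17,0x1d,0x21,0x03] = 0d ce e5 59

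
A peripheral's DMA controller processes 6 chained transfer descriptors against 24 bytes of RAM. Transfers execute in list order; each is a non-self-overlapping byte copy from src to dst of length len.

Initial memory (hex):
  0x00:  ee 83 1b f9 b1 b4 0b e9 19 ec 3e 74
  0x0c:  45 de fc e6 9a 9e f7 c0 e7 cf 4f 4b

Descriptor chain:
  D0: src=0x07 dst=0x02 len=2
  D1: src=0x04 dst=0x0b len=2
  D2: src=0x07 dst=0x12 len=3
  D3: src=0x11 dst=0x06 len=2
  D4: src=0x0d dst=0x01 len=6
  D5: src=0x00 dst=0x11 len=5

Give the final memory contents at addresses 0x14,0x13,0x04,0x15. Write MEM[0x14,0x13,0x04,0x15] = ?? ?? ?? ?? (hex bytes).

MEM[0x14,0x13,0x04,0x15] = e6 fc 9a 9a

[0] 0x07->0x02 len=2 : e9 19
[1] 0x04->0x0b len=2 : b1 b4
[2] 0x07->0x12 len=3 : e9 19 ec
[3] 0x11->0x06 len=2 : 9e e9
[4] 0x0d->0x01 len=6 : de fc e6 9a 9e e9
[5] 0x00->0x11 len=5 : ee de fc e6 9a
query mem[0x14]=0xe6, mem[0x13]=0xfc, mem[0x04]=0x9a, mem[0x15]=0x9a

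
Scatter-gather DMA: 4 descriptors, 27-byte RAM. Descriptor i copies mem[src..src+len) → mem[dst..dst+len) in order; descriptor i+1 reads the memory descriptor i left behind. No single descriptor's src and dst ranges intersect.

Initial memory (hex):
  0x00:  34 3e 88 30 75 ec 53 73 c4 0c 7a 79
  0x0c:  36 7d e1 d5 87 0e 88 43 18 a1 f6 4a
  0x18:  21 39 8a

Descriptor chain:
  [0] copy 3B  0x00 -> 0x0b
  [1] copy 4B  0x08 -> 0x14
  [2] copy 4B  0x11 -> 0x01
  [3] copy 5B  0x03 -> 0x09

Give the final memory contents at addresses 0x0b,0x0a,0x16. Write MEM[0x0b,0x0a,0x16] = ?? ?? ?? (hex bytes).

MEM[0x0b,0x0a,0x16] = ec c4 7a

D0: mem[0x0b..0x0d] <- [34 3e 88]
D1: mem[0x14..0x17] <- [c4 0c 7a 34]
D2: mem[0x01..0x04] <- [0e 88 43 c4]
D3: mem[0x09..0x0d] <- [43 c4 ec 53 73]
query mem[0x0b]=0xec, mem[0x0a]=0xc4, mem[0x16]=0x7a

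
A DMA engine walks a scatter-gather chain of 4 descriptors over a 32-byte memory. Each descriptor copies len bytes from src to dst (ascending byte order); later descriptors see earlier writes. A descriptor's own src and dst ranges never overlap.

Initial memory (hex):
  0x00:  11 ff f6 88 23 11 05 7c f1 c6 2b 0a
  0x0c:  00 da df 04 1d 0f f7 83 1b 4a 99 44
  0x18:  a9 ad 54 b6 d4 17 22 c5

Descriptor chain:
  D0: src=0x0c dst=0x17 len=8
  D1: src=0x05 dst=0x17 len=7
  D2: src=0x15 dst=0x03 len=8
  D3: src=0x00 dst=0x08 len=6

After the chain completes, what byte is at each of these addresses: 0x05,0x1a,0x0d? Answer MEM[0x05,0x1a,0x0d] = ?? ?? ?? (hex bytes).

MEM[0x05,0x1a,0x0d] = 11 f1 11

  after D0: wrote 8B at 0x17 = 00dadf041d0ff783
  after D1: wrote 7B at 0x17 = 11057cf1c62b0a
  after D2: wrote 8B at 0x03 = 4a9911057cf1c62b
  after D3: wrote 6B at 0x08 = 11fff64a9911
query mem[0x05]=0x11, mem[0x1a]=0xf1, mem[0x0d]=0x11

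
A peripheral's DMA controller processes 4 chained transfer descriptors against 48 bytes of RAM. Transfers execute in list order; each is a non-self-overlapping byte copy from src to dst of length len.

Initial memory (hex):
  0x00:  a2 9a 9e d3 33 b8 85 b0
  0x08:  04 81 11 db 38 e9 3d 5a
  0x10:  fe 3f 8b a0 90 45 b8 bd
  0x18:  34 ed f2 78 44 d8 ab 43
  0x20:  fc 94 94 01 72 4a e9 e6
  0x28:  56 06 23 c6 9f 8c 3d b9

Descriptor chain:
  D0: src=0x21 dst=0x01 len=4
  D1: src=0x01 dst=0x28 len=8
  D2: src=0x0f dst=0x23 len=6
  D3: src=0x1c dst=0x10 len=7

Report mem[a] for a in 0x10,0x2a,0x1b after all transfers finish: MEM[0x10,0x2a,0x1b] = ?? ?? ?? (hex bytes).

[0] 0x21->0x01 len=4 : 94 94 01 72
[1] 0x01->0x28 len=8 : 94 94 01 72 b8 85 b0 04
[2] 0x0f->0x23 len=6 : 5a fe 3f 8b a0 90
[3] 0x1c->0x10 len=7 : 44 d8 ab 43 fc 94 94
query mem[0x10]=0x44, mem[0x2a]=0x01, mem[0x1b]=0x78

MEM[0x10,0x2a,0x1b] = 44 01 78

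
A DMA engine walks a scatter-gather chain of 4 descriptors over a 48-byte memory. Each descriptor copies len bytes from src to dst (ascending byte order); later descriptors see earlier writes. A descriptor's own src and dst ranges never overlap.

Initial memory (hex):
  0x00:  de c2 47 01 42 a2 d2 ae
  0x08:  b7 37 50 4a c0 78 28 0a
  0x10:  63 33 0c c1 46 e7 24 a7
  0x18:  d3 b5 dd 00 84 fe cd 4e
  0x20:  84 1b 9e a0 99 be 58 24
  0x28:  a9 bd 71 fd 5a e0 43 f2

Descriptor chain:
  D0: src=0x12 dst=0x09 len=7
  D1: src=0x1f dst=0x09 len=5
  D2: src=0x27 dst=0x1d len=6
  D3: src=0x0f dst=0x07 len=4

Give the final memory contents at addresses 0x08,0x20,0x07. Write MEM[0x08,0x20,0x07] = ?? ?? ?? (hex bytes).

[0] 0x12->0x09 len=7 : 0c c1 46 e7 24 a7 d3
[1] 0x1f->0x09 len=5 : 4e 84 1b 9e a0
[2] 0x27->0x1d len=6 : 24 a9 bd 71 fd 5a
[3] 0x0f->0x07 len=4 : d3 63 33 0c
query mem[0x08]=0x63, mem[0x20]=0x71, mem[0x07]=0xd3

MEM[0x08,0x20,0x07] = 63 71 d3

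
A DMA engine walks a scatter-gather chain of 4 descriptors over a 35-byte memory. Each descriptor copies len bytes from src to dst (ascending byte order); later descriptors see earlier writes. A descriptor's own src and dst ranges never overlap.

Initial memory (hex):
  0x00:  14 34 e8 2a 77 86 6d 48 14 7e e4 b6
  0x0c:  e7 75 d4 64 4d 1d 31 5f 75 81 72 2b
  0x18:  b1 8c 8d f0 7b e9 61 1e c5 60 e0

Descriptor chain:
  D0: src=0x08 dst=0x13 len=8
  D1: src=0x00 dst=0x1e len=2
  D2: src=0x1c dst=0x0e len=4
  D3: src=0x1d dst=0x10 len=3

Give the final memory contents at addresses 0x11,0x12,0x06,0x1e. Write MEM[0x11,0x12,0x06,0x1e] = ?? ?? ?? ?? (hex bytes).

MEM[0x11,0x12,0x06,0x1e] = 14 34 6d 14

D0: mem[0x13..0x1a] <- [14 7e e4 b6 e7 75 d4 64]
D1: mem[0x1e..0x1f] <- [14 34]
D2: mem[0x0e..0x11] <- [7b e9 14 34]
D3: mem[0x10..0x12] <- [e9 14 34]
query mem[0x11]=0x14, mem[0x12]=0x34, mem[0x06]=0x6d, mem[0x1e]=0x14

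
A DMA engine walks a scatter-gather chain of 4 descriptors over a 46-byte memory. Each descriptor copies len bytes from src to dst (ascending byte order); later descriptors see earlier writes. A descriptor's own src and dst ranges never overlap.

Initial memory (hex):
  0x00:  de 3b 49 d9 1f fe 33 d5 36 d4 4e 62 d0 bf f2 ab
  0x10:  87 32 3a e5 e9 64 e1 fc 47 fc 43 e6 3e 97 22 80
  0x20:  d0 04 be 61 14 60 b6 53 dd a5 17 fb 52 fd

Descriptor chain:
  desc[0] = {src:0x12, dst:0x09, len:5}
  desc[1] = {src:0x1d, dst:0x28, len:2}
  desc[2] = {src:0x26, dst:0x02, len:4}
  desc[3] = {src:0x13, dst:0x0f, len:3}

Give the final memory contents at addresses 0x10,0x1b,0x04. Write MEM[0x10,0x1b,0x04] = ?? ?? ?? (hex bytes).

#0 dst[0x09+5] := {0x3a,0xe5,0xe9,0x64,0xe1}
#1 dst[0x28+2] := {0x97,0x22}
#2 dst[0x02+4] := {0xb6,0x53,0x97,0x22}
#3 dst[0x0f+3] := {0xe5,0xe9,0x64}
query mem[0x10]=0xe9, mem[0x1b]=0xe6, mem[0x04]=0x97

MEM[0x10,0x1b,0x04] = e9 e6 97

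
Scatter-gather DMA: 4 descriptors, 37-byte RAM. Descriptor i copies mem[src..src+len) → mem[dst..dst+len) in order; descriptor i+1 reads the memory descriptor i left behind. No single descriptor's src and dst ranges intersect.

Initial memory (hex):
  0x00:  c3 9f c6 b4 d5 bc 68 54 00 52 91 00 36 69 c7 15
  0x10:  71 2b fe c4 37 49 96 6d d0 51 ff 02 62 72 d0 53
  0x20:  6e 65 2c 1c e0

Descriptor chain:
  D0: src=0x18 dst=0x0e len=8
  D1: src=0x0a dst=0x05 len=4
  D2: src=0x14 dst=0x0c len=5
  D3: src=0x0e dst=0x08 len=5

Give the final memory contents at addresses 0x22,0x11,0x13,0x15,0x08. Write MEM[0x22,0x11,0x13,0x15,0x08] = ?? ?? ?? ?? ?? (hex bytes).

MEM[0x22,0x11,0x13,0x15,0x08] = 2c 02 72 53 96

D0: mem[0x0e..0x15] <- [d0 51 ff 02 62 72 d0 53]
D1: mem[0x05..0x08] <- [91 00 36 69]
D2: mem[0x0c..0x10] <- [d0 53 96 6d d0]
D3: mem[0x08..0x0c] <- [96 6d d0 02 62]
query mem[0x22]=0x2c, mem[0x11]=0x02, mem[0x13]=0x72, mem[0x15]=0x53, mem[0x08]=0x96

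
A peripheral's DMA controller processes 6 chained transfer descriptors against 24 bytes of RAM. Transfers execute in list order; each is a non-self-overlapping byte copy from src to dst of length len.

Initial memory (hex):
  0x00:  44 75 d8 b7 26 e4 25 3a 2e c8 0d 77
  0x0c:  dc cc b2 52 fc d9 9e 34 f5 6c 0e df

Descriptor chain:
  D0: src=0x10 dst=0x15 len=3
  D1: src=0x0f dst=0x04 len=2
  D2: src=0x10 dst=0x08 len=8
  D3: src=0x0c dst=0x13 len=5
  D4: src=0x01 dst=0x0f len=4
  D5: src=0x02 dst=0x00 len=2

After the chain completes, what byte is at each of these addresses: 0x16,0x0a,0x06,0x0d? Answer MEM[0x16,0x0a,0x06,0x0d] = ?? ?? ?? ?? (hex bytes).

MEM[0x16,0x0a,0x06,0x0d] = 9e 9e 25 fc

D0: mem[0x15..0x17] <- [fc d9 9e]
D1: mem[0x04..0x05] <- [52 fc]
D2: mem[0x08..0x0f] <- [fc d9 9e 34 f5 fc d9 9e]
D3: mem[0x13..0x17] <- [f5 fc d9 9e fc]
D4: mem[0x0f..0x12] <- [75 d8 b7 52]
D5: mem[0x00..0x01] <- [d8 b7]
query mem[0x16]=0x9e, mem[0x0a]=0x9e, mem[0x06]=0x25, mem[0x0d]=0xfc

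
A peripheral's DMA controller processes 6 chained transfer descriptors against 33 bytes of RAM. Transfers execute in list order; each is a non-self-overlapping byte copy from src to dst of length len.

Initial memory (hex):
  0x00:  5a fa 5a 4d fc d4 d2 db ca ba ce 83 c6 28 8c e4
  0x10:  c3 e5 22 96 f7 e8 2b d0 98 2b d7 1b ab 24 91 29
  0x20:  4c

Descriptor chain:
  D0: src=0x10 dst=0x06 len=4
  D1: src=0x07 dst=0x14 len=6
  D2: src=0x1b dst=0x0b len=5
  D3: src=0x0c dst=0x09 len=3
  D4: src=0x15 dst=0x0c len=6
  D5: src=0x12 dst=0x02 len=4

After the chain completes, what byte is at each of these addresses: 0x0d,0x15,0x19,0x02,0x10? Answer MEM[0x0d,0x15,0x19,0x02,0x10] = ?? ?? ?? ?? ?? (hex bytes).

MEM[0x0d,0x15,0x19,0x02,0x10] = 96 22 c6 22 c6

  after D0: wrote 4B at 0x06 = c3e52296
  after D1: wrote 6B at 0x14 = e52296ce83c6
  after D2: wrote 5B at 0x0b = 1bab249129
  after D3: wrote 3B at 0x09 = ab2491
  after D4: wrote 6B at 0x0c = 2296ce83c6d7
  after D5: wrote 4B at 0x02 = 2296e522
query mem[0x0d]=0x96, mem[0x15]=0x22, mem[0x19]=0xc6, mem[0x02]=0x22, mem[0x10]=0xc6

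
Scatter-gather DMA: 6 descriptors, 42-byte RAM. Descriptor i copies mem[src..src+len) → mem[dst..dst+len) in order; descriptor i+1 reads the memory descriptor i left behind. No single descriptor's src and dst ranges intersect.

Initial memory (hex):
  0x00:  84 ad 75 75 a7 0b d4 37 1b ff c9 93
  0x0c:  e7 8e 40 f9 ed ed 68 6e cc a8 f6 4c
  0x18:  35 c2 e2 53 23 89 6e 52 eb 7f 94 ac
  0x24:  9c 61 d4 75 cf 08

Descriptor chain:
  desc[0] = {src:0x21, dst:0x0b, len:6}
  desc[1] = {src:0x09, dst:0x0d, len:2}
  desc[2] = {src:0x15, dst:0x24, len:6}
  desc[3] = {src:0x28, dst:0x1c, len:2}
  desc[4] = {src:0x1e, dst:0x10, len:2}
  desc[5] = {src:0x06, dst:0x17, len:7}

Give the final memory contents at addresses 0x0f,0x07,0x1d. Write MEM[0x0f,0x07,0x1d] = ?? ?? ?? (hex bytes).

MEM[0x0f,0x07,0x1d] = 61 37 94

#0 dst[0x0b+6] := {0x7f,0x94,0xac,0x9c,0x61,0xd4}
#1 dst[0x0d+2] := {0xff,0xc9}
#2 dst[0x24+6] := {0xa8,0xf6,0x4c,0x35,0xc2,0xe2}
#3 dst[0x1c+2] := {0xc2,0xe2}
#4 dst[0x10+2] := {0x6e,0x52}
#5 dst[0x17+7] := {0xd4,0x37,0x1b,0xff,0xc9,0x7f,0x94}
query mem[0x0f]=0x61, mem[0x07]=0x37, mem[0x1d]=0x94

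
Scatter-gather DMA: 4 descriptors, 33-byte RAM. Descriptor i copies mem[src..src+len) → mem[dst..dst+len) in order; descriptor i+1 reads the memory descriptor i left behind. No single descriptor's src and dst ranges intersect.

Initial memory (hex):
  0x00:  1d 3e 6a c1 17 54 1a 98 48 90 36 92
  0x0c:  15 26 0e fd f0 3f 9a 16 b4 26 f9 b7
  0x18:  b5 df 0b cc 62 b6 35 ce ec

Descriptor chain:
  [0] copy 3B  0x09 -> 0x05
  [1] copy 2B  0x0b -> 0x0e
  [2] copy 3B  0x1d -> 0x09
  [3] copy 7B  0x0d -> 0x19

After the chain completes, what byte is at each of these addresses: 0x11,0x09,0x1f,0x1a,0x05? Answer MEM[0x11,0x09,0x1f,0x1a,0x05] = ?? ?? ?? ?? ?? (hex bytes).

D0: mem[0x05..0x07] <- [90 36 92]
D1: mem[0x0e..0x0f] <- [92 15]
D2: mem[0x09..0x0b] <- [b6 35 ce]
D3: mem[0x19..0x1f] <- [26 92 15 f0 3f 9a 16]
query mem[0x11]=0x3f, mem[0x09]=0xb6, mem[0x1f]=0x16, mem[0x1a]=0x92, mem[0x05]=0x90

MEM[0x11,0x09,0x1f,0x1a,0x05] = 3f b6 16 92 90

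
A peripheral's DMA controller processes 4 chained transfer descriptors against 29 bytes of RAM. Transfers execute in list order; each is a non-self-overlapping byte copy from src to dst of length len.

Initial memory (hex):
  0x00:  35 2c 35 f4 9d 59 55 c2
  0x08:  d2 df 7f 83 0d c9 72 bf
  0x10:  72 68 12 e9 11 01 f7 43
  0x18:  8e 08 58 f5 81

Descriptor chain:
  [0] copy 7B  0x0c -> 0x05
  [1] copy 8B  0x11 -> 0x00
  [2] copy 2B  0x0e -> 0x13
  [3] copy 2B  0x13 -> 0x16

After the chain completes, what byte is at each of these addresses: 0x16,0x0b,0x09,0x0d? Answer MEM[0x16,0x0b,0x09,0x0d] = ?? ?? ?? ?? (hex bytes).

[0] 0x0c->0x05 len=7 : 0d c9 72 bf 72 68 12
[1] 0x11->0x00 len=8 : 68 12 e9 11 01 f7 43 8e
[2] 0x0e->0x13 len=2 : 72 bf
[3] 0x13->0x16 len=2 : 72 bf
query mem[0x16]=0x72, mem[0x0b]=0x12, mem[0x09]=0x72, mem[0x0d]=0xc9

MEM[0x16,0x0b,0x09,0x0d] = 72 12 72 c9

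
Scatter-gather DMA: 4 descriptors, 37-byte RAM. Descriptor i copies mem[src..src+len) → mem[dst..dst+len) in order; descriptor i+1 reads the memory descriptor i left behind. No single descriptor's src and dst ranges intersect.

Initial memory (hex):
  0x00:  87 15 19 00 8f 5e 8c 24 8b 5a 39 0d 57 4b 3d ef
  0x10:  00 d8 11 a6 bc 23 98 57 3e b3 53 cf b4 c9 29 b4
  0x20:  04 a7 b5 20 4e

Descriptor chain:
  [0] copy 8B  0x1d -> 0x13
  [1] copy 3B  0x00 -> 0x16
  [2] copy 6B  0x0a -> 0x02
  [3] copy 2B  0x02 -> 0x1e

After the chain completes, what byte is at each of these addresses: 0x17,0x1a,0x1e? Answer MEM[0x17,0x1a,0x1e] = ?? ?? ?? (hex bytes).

[0] 0x1d->0x13 len=8 : c9 29 b4 04 a7 b5 20 4e
[1] 0x00->0x16 len=3 : 87 15 19
[2] 0x0a->0x02 len=6 : 39 0d 57 4b 3d ef
[3] 0x02->0x1e len=2 : 39 0d
query mem[0x17]=0x15, mem[0x1a]=0x4e, mem[0x1e]=0x39

MEM[0x17,0x1a,0x1e] = 15 4e 39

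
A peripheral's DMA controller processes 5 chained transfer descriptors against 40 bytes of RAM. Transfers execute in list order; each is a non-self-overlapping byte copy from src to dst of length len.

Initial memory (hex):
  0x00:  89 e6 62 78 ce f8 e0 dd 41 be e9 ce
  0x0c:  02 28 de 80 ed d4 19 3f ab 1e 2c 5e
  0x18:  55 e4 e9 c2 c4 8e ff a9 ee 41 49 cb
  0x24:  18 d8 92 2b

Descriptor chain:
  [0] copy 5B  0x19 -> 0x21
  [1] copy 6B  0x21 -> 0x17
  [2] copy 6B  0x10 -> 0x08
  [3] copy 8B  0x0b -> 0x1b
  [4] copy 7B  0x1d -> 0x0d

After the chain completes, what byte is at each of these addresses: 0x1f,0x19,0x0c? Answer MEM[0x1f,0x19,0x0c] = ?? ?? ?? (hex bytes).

D0: mem[0x21..0x25] <- [e4 e9 c2 c4 8e]
D1: mem[0x17..0x1c] <- [e4 e9 c2 c4 8e 92]
D2: mem[0x08..0x0d] <- [ed d4 19 3f ab 1e]
D3: mem[0x1b..0x22] <- [3f ab 1e de 80 ed d4 19]
D4: mem[0x0d..0x13] <- [1e de 80 ed d4 19 c2]
query mem[0x1f]=0x80, mem[0x19]=0xc2, mem[0x0c]=0xab

MEM[0x1f,0x19,0x0c] = 80 c2 ab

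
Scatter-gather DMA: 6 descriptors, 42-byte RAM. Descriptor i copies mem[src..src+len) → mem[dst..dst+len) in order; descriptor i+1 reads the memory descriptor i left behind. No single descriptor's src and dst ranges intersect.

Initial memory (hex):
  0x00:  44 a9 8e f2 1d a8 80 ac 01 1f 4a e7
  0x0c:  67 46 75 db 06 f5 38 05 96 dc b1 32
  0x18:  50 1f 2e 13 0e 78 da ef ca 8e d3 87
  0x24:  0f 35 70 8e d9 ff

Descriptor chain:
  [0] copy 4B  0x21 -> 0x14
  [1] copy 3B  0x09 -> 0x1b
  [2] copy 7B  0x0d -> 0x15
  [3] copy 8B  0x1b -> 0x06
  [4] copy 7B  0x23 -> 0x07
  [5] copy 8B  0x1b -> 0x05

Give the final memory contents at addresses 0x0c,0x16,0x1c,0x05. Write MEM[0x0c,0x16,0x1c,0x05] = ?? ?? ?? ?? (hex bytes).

MEM[0x0c,0x16,0x1c,0x05] = d3 75 4a 05

D0: mem[0x14..0x17] <- [8e d3 87 0f]
D1: mem[0x1b..0x1d] <- [1f 4a e7]
D2: mem[0x15..0x1b] <- [46 75 db 06 f5 38 05]
D3: mem[0x06..0x0d] <- [05 4a e7 da ef ca 8e d3]
D4: mem[0x07..0x0d] <- [87 0f 35 70 8e d9 ff]
D5: mem[0x05..0x0c] <- [05 4a e7 da ef ca 8e d3]
query mem[0x0c]=0xd3, mem[0x16]=0x75, mem[0x1c]=0x4a, mem[0x05]=0x05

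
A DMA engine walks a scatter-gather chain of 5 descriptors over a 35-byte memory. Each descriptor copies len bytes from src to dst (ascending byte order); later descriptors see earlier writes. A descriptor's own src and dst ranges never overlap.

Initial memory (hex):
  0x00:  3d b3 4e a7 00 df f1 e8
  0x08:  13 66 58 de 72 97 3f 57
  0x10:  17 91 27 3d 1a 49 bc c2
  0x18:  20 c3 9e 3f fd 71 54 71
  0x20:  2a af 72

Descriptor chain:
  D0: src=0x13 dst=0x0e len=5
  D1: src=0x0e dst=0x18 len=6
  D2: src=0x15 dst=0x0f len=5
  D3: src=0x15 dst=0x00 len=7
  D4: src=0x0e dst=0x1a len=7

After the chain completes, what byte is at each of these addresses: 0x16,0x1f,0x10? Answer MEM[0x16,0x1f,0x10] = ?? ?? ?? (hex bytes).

  after D0: wrote 5B at 0x0e = 3d1a49bcc2
  after D1: wrote 6B at 0x18 = 3d1a49bcc23d
  after D2: wrote 5B at 0x0f = 49bcc23d1a
  after D3: wrote 7B at 0x00 = 49bcc23d1a49bc
  after D4: wrote 7B at 0x1a = 3d49bcc23d1a1a
query mem[0x16]=0xbc, mem[0x1f]=0x1a, mem[0x10]=0xbc

MEM[0x16,0x1f,0x10] = bc 1a bc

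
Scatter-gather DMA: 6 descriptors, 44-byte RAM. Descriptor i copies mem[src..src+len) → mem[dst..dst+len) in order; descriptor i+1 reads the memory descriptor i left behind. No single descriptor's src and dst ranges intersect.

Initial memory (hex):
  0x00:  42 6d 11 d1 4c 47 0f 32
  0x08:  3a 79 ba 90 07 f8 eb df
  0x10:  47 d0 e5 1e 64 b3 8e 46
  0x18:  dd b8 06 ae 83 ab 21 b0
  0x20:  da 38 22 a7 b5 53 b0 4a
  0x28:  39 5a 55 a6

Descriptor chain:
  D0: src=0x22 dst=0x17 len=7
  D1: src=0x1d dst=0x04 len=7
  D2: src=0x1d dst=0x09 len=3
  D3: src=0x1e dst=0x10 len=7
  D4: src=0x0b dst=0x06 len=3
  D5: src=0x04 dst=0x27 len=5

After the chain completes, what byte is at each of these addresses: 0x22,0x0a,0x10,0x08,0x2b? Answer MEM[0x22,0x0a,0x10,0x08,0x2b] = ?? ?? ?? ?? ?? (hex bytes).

#0 dst[0x17+7] := {0x22,0xa7,0xb5,0x53,0xb0,0x4a,0x39}
#1 dst[0x04+7] := {0x39,0x21,0xb0,0xda,0x38,0x22,0xa7}
#2 dst[0x09+3] := {0x39,0x21,0xb0}
#3 dst[0x10+7] := {0x21,0xb0,0xda,0x38,0x22,0xa7,0xb5}
#4 dst[0x06+3] := {0xb0,0x07,0xf8}
#5 dst[0x27+5] := {0x39,0x21,0xb0,0x07,0xf8}
query mem[0x22]=0x22, mem[0x0a]=0x21, mem[0x10]=0x21, mem[0x08]=0xf8, mem[0x2b]=0xf8

MEM[0x22,0x0a,0x10,0x08,0x2b] = 22 21 21 f8 f8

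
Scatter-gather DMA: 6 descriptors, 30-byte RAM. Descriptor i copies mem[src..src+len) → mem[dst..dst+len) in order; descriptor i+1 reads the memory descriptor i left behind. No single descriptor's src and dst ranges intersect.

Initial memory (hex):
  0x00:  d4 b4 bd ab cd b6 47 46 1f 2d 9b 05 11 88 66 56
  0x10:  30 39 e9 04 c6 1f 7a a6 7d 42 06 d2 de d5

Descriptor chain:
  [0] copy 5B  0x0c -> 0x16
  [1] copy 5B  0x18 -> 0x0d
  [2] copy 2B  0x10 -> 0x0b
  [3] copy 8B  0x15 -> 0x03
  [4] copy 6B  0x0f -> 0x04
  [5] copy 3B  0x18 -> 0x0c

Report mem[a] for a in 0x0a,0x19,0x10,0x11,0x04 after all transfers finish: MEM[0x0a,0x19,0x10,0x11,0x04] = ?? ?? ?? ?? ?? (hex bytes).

MEM[0x0a,0x19,0x10,0x11,0x04] = de 56 d2 de 30

D0: mem[0x16..0x1a] <- [11 88 66 56 30]
D1: mem[0x0d..0x11] <- [66 56 30 d2 de]
D2: mem[0x0b..0x0c] <- [d2 de]
D3: mem[0x03..0x0a] <- [1f 11 88 66 56 30 d2 de]
D4: mem[0x04..0x09] <- [30 d2 de e9 04 c6]
D5: mem[0x0c..0x0e] <- [66 56 30]
query mem[0x0a]=0xde, mem[0x19]=0x56, mem[0x10]=0xd2, mem[0x11]=0xde, mem[0x04]=0x30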